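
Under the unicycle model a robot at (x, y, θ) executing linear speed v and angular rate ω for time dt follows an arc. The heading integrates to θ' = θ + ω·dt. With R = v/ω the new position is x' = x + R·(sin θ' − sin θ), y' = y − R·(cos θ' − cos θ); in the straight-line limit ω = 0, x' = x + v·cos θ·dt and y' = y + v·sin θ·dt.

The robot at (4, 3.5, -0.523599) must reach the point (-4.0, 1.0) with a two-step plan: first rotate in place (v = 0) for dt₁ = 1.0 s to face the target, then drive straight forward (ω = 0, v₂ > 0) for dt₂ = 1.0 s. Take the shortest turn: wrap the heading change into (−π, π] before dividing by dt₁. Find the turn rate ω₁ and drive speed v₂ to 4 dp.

ω₁ = -2.3151, v₂ = 8.3815

heading to target = atan2(1−3.5, -4−4) = -2.8387
Δθ = wrap(-2.8387 − -0.5236) = -2.3151; ω₁ = Δθ/dt₁ = -2.3151
distance = √((-4−4)² + (1−3.5)²) = 8.3815; v₂ = distance/dt₂ = 8.3815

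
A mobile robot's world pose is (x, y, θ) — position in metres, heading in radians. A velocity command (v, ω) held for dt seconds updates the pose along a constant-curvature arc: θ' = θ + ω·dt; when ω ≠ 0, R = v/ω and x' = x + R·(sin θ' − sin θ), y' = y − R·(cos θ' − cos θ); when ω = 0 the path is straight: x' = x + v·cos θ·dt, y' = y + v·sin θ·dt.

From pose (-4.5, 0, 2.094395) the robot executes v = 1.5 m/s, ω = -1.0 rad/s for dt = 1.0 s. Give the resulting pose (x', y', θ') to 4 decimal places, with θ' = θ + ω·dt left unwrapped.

(-4.5339, 1.4379, 1.0944)

θ' = 2.0944 + -1.0·1.0 = 1.0944
R = v/ω = 1.5/-1.0 = -1.5000
x' = -4.5 + -1.5000·(sin 1.0944 − sin 2.0944) = -4.5339
y' = 0 − -1.5000·(cos 1.0944 − cos 2.0944) = 1.4379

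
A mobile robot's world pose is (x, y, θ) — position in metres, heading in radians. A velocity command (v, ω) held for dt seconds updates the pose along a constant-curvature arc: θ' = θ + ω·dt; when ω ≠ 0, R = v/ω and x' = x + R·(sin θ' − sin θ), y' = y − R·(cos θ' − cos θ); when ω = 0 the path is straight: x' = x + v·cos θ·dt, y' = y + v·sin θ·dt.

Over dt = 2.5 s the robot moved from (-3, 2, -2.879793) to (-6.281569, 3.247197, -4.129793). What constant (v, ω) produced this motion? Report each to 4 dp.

Δθ = -4.129793 − -2.879793 = -1.250000
ω = Δθ/dt = -1.250000/2.5 = -0.5000
R = Δx/(sin θ' − sin θ) = -3.0000
v = R·ω = -3.0000·-0.5000 = 1.5000

v = 1.5000, ω = -0.5000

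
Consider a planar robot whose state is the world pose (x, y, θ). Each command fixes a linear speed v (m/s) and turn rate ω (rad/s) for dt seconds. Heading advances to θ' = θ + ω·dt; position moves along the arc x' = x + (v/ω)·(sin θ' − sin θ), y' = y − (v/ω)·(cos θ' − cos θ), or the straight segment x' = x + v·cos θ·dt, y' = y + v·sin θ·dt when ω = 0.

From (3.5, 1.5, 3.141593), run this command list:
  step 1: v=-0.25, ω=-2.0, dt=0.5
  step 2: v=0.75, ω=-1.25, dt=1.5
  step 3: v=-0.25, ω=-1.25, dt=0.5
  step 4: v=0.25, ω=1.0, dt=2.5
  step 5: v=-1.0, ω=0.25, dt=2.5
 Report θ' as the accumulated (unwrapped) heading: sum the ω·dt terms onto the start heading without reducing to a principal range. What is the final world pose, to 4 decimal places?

step 1: θ'=2.1416 (R=0.1250) → pose (3.6052, 1.4425, 2.1416)
step 2: θ'=0.2666 (R=-0.6000) → pose (3.9520, 2.3455, 0.2666)
step 3: θ'=-0.3584 (R=0.2000) → pose (3.8292, 2.3512, -0.3584)
step 4: θ'=2.1416 (R=0.2500) → pose (4.1272, 2.7204, 2.1416)
step 5: θ'=2.7666 (R=-4.0000) → pose (6.0280, 1.1595, 2.7666)

(6.0280, 1.1595, 2.7666)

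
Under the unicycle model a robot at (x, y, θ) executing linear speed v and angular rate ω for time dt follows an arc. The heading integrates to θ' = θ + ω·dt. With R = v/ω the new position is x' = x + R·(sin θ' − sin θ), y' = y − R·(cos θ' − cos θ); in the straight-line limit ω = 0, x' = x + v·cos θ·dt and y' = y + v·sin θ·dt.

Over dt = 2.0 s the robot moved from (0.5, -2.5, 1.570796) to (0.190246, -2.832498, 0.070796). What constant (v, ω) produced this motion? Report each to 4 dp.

Δθ = 0.070796 − 1.570796 = -1.500000
ω = Δθ/dt = -1.500000/2.0 = -0.7500
R = −Δy/(cos θ' − cos θ) = 0.3333
v = R·ω = 0.3333·-0.7500 = -0.2500

v = -0.2500, ω = -0.7500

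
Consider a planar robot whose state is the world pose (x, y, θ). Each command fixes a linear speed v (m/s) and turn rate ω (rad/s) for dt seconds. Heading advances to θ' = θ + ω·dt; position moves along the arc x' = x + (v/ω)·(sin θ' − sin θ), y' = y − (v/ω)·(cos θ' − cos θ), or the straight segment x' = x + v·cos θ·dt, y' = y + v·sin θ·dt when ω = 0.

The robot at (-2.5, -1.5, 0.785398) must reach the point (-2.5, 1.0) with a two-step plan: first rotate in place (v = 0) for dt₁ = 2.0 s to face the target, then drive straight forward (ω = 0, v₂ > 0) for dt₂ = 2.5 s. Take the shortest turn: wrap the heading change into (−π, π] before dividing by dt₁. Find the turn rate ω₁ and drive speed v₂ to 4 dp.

heading to target = atan2(1−-1.5, -2.5−-2.5) = 1.5708
Δθ = wrap(1.5708 − 0.7854) = 0.7854; ω₁ = Δθ/dt₁ = 0.3927
distance = √((-2.5−-2.5)² + (1−-1.5)²) = 2.5000; v₂ = distance/dt₂ = 1.0000

ω₁ = 0.3927, v₂ = 1.0000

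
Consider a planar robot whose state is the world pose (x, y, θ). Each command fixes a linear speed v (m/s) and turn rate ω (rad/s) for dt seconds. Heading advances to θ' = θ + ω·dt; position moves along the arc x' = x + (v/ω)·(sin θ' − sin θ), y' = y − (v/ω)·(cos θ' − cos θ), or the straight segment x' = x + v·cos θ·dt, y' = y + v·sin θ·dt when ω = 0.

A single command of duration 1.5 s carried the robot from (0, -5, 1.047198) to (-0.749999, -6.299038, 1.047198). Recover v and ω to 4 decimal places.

v = -1.0000, ω = 0.0000

Δθ = 1.047198 − 1.047198 = 0.000000
ω = Δθ/dt = 0.000000/1.5 = 0.0000
ω = 0 → v = (Δx·cos θ + Δy·sin θ)/dt = -1.0000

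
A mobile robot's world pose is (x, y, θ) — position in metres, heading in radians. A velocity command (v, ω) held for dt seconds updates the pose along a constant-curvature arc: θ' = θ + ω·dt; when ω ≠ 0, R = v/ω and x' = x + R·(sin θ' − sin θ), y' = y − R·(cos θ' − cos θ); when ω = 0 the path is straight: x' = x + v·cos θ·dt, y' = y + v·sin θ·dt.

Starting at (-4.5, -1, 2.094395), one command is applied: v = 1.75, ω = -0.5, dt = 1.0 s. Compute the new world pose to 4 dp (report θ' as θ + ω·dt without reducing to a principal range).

θ' = 2.0944 + -0.5·1.0 = 1.5944
R = v/ω = 1.75/-0.5 = -3.5000
x' = -4.5 + -3.5000·(sin 1.5944 − sin 2.0944) = -4.9679
y' = -1 − -3.5000·(cos 1.5944 − cos 2.0944) = 0.6674

(-4.9679, 0.6674, 1.5944)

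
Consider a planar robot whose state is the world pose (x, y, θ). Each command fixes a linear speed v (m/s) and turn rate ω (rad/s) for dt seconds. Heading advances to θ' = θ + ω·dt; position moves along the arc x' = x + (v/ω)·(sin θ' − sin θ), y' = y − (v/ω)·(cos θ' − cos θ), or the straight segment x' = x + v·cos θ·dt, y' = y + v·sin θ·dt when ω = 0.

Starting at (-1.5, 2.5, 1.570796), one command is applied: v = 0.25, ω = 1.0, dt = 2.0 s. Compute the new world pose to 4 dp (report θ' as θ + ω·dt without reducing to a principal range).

(-1.8540, 2.7273, 3.5708)

θ' = 1.5708 + 1.0·2.0 = 3.5708
R = v/ω = 0.25/1.0 = 0.2500
x' = -1.5 + 0.2500·(sin 3.5708 − sin 1.5708) = -1.8540
y' = 2.5 − 0.2500·(cos 3.5708 − cos 1.5708) = 2.7273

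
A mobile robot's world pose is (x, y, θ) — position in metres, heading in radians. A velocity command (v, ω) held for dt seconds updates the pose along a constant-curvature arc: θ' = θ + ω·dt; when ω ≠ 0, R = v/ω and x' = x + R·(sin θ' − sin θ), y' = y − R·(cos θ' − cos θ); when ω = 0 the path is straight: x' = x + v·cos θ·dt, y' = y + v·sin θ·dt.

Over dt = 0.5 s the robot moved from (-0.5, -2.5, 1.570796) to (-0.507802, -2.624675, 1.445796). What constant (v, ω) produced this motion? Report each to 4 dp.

v = -0.2500, ω = -0.2500

Δθ = 1.445796 − 1.570796 = -0.125000
ω = Δθ/dt = -0.125000/0.5 = -0.2500
R = −Δy/(cos θ' − cos θ) = 1.0000
v = R·ω = 1.0000·-0.2500 = -0.2500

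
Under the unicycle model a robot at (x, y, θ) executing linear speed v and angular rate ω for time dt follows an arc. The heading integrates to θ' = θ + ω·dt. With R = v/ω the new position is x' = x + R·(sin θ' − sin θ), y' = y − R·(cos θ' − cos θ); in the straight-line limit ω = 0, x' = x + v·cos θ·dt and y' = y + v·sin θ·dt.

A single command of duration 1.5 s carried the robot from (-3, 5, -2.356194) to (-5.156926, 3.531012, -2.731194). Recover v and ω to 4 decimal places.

v = 1.7500, ω = -0.2500

Δθ = -2.731194 − -2.356194 = -0.375000
ω = Δθ/dt = -0.375000/1.5 = -0.2500
R = Δx/(sin θ' − sin θ) = -7.0000
v = R·ω = -7.0000·-0.2500 = 1.7500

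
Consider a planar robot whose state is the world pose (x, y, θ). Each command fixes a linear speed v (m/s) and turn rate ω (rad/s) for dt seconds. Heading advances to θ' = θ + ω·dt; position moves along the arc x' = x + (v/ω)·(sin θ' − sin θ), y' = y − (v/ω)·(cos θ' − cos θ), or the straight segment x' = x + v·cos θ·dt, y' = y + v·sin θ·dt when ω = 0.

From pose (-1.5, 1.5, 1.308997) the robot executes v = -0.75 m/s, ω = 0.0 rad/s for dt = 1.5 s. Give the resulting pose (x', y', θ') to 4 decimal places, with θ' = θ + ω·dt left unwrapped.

(-1.7912, 0.4133, 1.3090)

θ' = 1.3090 + 0.0·1.5 = 1.3090
ω = 0 → straight: x' = -1.5 + -0.75·cos(1.3090)·1.5 = -1.7912
y' = 1.5 + -0.75·sin(1.3090)·1.5 = 0.4133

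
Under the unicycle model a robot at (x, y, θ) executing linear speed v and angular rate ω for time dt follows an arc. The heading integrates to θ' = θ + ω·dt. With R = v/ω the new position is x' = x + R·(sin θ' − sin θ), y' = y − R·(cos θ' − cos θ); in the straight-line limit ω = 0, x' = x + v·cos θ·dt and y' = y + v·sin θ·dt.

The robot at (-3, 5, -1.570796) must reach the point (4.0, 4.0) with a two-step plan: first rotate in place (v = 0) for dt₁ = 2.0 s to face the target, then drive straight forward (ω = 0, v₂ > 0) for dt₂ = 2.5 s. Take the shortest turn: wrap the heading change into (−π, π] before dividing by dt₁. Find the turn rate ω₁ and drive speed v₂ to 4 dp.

ω₁ = 0.7144, v₂ = 2.8284

heading to target = atan2(4−5, 4−-3) = -0.1419
Δθ = wrap(-0.1419 − -1.5708) = 1.4289; ω₁ = Δθ/dt₁ = 0.7144
distance = √((4−-3)² + (4−5)²) = 7.0711; v₂ = distance/dt₂ = 2.8284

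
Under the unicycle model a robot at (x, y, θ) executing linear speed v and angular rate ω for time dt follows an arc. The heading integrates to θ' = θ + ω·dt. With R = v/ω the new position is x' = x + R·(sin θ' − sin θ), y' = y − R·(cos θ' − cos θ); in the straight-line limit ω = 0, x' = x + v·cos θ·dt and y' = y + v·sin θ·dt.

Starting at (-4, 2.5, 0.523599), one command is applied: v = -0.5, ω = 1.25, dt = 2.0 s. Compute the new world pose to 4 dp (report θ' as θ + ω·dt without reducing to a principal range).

θ' = 0.5236 + 1.25·2.0 = 3.0236
R = v/ω = -0.5/1.25 = -0.4000
x' = -4 + -0.4000·(sin 3.0236 − sin 0.5236) = -3.8471
y' = 2.5 − -0.4000·(cos 3.0236 − cos 0.5236) = 1.7564

(-3.8471, 1.7564, 3.0236)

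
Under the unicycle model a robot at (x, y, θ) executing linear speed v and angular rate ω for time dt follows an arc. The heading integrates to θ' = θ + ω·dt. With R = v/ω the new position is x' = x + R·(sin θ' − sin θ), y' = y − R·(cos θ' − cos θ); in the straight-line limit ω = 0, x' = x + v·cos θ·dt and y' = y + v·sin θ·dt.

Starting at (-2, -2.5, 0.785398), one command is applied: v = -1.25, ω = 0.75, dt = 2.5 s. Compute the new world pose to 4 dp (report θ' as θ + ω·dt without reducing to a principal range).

θ' = 0.7854 + 0.75·2.5 = 2.6604
R = v/ω = -1.25/0.75 = -1.6667
x' = -2 + -1.6667·(sin 2.6604 − sin 0.7854) = -1.5929
y' = -2.5 − -1.6667·(cos 2.6604 − cos 0.7854) = -5.1559

(-1.5929, -5.1559, 2.6604)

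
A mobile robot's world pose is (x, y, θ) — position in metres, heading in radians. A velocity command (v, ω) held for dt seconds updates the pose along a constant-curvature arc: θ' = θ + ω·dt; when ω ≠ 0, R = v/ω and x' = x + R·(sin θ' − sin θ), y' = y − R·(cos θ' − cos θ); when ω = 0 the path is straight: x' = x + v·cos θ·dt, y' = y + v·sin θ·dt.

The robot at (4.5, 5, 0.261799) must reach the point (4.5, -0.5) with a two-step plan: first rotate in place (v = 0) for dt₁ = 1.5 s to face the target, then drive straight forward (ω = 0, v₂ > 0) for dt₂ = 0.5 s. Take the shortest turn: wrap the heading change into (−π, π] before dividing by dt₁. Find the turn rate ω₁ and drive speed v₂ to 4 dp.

ω₁ = -1.2217, v₂ = 11.0000

heading to target = atan2(-0.5−5, 4.5−4.5) = -1.5708
Δθ = wrap(-1.5708 − 0.2618) = -1.8326; ω₁ = Δθ/dt₁ = -1.2217
distance = √((4.5−4.5)² + (-0.5−5)²) = 5.5000; v₂ = distance/dt₂ = 11.0000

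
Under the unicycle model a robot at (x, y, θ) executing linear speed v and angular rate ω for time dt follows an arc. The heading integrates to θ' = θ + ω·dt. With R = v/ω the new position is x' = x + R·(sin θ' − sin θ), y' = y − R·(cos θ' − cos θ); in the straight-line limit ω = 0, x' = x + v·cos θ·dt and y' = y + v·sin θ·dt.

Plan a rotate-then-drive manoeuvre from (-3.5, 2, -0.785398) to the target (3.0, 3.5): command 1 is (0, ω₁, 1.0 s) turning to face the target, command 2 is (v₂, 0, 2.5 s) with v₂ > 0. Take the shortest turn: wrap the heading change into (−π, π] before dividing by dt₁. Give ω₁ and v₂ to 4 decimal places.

ω₁ = 1.0122, v₂ = 2.6683

heading to target = atan2(3.5−2, 3−-3.5) = 0.2268
Δθ = wrap(0.2268 − -0.7854) = 1.0122; ω₁ = Δθ/dt₁ = 1.0122
distance = √((3−-3.5)² + (3.5−2)²) = 6.6708; v₂ = distance/dt₂ = 2.6683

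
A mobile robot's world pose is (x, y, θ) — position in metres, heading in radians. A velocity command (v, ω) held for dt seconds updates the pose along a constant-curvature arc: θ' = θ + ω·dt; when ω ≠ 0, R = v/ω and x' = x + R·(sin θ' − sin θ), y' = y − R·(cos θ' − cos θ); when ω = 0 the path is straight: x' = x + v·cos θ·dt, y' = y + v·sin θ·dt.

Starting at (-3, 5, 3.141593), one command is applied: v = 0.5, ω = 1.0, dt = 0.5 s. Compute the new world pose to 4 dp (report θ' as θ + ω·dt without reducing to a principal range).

(-3.2397, 4.9388, 3.6416)

θ' = 3.1416 + 1.0·0.5 = 3.6416
R = v/ω = 0.5/1.0 = 0.5000
x' = -3 + 0.5000·(sin 3.6416 − sin 3.1416) = -3.2397
y' = 5 − 0.5000·(cos 3.6416 − cos 3.1416) = 4.9388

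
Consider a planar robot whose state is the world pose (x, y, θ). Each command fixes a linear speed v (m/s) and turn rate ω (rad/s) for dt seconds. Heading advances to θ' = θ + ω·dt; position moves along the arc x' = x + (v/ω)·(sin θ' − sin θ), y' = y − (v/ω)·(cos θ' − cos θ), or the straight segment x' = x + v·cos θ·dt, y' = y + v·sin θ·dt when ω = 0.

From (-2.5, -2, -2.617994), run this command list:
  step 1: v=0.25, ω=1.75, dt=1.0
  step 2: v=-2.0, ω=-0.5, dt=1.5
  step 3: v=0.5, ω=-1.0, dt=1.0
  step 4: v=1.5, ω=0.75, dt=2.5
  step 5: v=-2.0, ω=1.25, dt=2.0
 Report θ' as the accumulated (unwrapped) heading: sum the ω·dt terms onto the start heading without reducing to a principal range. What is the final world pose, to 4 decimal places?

step 1: θ'=-0.8680 (R=0.1429) → pose (-2.5376, -2.2161, -0.8680)
step 2: θ'=-1.6180 (R=4.0000) → pose (-3.4810, 0.5581, -1.6180)
step 3: θ'=-2.6180 (R=-0.5000) → pose (-3.7304, 0.1487, -2.6180)
step 4: θ'=-0.7430 (R=2.0000) → pose (-4.0834, -3.0563, -0.7430)
step 5: θ'=1.7570 (R=-1.6000) → pose (-6.7382, -4.5308, 1.7570)

(-6.7382, -4.5308, 1.7570)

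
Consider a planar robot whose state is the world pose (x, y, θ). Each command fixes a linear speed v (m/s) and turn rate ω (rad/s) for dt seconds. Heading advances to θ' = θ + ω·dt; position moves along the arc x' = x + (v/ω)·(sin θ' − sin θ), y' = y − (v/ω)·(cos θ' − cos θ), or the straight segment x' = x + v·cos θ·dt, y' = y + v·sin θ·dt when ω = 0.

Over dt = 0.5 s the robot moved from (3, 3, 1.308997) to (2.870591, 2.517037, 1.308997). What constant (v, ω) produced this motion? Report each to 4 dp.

v = -1.0000, ω = 0.0000

Δθ = 1.308997 − 1.308997 = 0.000000
ω = Δθ/dt = 0.000000/0.5 = 0.0000
ω = 0 → v = (Δx·cos θ + Δy·sin θ)/dt = -1.0000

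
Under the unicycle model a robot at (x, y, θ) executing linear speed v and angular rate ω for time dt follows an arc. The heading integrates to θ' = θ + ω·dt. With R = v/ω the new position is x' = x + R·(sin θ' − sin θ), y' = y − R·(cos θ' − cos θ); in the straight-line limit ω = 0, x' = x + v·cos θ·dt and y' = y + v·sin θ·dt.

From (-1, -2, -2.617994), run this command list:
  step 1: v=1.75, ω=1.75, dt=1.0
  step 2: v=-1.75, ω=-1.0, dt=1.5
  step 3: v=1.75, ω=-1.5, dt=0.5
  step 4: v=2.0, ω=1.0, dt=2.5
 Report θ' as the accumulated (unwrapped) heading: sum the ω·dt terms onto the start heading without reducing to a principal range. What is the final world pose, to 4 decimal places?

step 1: θ'=-0.8680 (R=1.0000) → pose (-1.2630, -3.5124, -0.8680)
step 2: θ'=-2.3680 (R=1.7500) → pose (-1.1505, -1.1293, -2.3680)
step 3: θ'=-3.1180 (R=-1.1667) → pose (-1.9381, -1.4610, -3.1180)
step 4: θ'=-0.6180 (R=2.0000) → pose (-3.0497, -5.0905, -0.6180)

(-3.0497, -5.0905, -0.6180)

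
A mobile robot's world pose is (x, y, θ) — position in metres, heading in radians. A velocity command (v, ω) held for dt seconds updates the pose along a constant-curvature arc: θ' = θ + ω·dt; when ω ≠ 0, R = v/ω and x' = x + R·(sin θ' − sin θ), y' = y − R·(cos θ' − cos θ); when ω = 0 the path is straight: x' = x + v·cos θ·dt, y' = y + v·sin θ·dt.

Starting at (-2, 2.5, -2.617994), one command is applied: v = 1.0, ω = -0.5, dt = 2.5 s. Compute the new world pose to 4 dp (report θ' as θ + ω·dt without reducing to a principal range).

θ' = -2.6180 + -0.5·2.5 = -3.8680
R = v/ω = 1.0/-0.5 = -2.0000
x' = -2 + -2.0000·(sin -3.8680 − sin -2.6180) = -4.3284
y' = 2.5 − -2.0000·(cos -3.8680 − cos -2.6180) = 2.7369

(-4.3284, 2.7369, -3.8680)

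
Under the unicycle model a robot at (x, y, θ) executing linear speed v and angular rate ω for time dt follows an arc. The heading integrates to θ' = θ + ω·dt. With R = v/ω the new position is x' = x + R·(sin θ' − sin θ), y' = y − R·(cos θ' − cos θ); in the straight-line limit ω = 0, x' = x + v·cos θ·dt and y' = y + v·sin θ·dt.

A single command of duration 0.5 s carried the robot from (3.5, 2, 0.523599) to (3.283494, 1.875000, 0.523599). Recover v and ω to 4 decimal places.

v = -0.5000, ω = 0.0000

Δθ = 0.523599 − 0.523599 = 0.000000
ω = Δθ/dt = 0.000000/0.5 = 0.0000
ω = 0 → v = (Δx·cos θ + Δy·sin θ)/dt = -0.5000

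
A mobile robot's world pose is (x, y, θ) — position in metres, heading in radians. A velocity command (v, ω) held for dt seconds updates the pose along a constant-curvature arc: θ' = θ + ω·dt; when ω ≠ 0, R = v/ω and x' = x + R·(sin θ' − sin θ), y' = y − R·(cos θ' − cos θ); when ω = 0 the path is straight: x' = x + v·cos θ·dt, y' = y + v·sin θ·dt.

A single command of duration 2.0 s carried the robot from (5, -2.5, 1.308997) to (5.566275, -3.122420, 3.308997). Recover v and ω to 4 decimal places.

Δθ = 3.308997 − 1.308997 = 2.000000
ω = Δθ/dt = 2.000000/2.0 = 1.0000
R = −Δy/(cos θ' − cos θ) = -0.5000
v = R·ω = -0.5000·1.0000 = -0.5000

v = -0.5000, ω = 1.0000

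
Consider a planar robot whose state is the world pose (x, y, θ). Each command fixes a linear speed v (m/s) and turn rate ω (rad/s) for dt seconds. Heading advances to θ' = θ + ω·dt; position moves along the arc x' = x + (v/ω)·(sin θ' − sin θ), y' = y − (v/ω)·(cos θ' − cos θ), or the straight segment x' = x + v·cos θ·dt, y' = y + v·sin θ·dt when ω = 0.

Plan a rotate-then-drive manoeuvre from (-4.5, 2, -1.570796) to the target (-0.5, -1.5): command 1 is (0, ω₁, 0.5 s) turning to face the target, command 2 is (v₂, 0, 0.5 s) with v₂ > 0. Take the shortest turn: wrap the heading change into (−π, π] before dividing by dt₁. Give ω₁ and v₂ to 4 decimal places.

ω₁ = 1.7039, v₂ = 10.6301

heading to target = atan2(-1.5−2, -0.5−-4.5) = -0.7188
Δθ = wrap(-0.7188 − -1.5708) = 0.8520; ω₁ = Δθ/dt₁ = 1.7039
distance = √((-0.5−-4.5)² + (-1.5−2)²) = 5.3151; v₂ = distance/dt₂ = 10.6301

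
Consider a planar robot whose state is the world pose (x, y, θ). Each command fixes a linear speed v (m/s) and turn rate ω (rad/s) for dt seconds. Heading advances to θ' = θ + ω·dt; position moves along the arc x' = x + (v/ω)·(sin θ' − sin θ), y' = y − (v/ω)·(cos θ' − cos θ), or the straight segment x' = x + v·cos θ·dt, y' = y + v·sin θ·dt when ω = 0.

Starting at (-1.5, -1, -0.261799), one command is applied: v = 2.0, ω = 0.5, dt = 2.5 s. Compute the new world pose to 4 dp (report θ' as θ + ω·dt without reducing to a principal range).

θ' = -0.2618 + 0.5·2.5 = 0.9882
R = v/ω = 2.0/0.5 = 4.0000
x' = -1.5 + 4.0000·(sin 0.9882 − sin -0.2618) = 2.8754
y' = -1 − 4.0000·(cos 0.9882 − cos -0.2618) = 0.6629

(2.8754, 0.6629, 0.9882)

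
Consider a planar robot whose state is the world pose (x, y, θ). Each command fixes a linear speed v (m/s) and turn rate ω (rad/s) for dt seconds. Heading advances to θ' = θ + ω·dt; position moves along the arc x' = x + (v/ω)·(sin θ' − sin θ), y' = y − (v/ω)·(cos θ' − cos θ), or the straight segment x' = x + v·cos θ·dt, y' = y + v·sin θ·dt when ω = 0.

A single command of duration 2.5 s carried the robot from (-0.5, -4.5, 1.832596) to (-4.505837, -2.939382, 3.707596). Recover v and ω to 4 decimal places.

v = 2.0000, ω = 0.7500

Δθ = 3.707596 − 1.832596 = 1.875000
ω = Δθ/dt = 1.875000/2.5 = 0.7500
R = Δx/(sin θ' − sin θ) = 2.6667
v = R·ω = 2.6667·0.7500 = 2.0000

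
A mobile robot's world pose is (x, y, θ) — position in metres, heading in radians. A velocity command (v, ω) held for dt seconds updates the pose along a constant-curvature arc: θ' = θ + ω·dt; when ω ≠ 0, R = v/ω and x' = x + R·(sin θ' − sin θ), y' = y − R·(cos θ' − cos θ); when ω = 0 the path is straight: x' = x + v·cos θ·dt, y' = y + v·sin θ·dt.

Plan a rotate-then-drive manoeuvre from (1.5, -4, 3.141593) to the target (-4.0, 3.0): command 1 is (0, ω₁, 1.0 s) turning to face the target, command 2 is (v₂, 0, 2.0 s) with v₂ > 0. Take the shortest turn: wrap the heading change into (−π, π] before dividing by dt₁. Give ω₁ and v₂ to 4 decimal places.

heading to target = atan2(3−-4, -4−1.5) = 2.2368
Δθ = wrap(2.2368 − 3.1416) = -0.9048; ω₁ = Δθ/dt₁ = -0.9048
distance = √((-4−1.5)² + (3−-4)²) = 8.9022; v₂ = distance/dt₂ = 4.4511

ω₁ = -0.9048, v₂ = 4.4511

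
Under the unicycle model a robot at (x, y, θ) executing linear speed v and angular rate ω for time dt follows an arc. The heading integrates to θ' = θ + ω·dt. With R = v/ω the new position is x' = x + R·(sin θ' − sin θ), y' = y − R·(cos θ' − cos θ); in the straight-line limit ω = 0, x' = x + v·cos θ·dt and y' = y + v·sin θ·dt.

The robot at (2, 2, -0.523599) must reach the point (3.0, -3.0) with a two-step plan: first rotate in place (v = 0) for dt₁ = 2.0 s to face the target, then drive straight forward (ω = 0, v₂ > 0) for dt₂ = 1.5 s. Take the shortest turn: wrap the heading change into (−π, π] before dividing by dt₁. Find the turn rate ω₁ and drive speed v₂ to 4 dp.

heading to target = atan2(-3−2, 3−2) = -1.3734
Δθ = wrap(-1.3734 − -0.5236) = -0.8498; ω₁ = Δθ/dt₁ = -0.4249
distance = √((3−2)² + (-3−2)²) = 5.0990; v₂ = distance/dt₂ = 3.3993

ω₁ = -0.4249, v₂ = 3.3993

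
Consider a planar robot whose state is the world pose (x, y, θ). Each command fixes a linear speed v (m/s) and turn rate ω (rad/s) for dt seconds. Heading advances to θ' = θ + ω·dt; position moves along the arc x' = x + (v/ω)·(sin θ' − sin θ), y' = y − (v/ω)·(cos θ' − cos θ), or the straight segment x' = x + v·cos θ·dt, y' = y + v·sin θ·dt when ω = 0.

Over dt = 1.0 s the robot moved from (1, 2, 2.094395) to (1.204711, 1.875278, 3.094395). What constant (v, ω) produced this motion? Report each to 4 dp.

Δθ = 3.094395 − 2.094395 = 1.000000
ω = Δθ/dt = 1.000000/1.0 = 1.0000
R = Δx/(sin θ' − sin θ) = -0.2500
v = R·ω = -0.2500·1.0000 = -0.2500

v = -0.2500, ω = 1.0000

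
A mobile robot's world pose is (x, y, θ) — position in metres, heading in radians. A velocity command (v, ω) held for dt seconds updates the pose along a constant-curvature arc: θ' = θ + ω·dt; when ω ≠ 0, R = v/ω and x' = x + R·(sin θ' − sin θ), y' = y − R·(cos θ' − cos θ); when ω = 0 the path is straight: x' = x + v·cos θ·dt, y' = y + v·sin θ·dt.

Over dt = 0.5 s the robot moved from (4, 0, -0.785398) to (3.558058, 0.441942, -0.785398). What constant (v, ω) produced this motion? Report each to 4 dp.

Δθ = -0.785398 − -0.785398 = 0.000000
ω = Δθ/dt = 0.000000/0.5 = 0.0000
ω = 0 → v = (Δx·cos θ + Δy·sin θ)/dt = -1.2500

v = -1.2500, ω = 0.0000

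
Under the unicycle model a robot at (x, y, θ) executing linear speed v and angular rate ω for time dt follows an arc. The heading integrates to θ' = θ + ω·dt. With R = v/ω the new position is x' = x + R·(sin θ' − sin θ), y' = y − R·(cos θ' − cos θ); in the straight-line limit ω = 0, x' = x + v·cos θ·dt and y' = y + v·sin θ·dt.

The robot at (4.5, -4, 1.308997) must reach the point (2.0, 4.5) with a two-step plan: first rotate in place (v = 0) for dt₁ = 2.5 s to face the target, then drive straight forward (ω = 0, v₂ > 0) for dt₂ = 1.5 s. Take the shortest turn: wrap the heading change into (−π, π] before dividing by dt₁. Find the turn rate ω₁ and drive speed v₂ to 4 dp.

ω₁ = 0.2191, v₂ = 5.9067

heading to target = atan2(4.5−-4, 2−4.5) = 1.8568
Δθ = wrap(1.8568 − 1.3090) = 0.5479; ω₁ = Δθ/dt₁ = 0.2191
distance = √((2−4.5)² + (4.5−-4)²) = 8.8600; v₂ = distance/dt₂ = 5.9067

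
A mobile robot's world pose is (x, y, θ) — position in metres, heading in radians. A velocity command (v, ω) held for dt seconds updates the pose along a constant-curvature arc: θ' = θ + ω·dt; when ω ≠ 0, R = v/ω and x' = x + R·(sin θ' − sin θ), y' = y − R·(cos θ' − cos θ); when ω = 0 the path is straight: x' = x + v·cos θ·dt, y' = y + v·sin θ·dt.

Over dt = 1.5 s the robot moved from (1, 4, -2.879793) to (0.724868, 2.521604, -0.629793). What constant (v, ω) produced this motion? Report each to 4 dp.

Δθ = -0.629793 − -2.879793 = 2.250000
ω = Δθ/dt = 2.250000/1.5 = 1.5000
R = −Δy/(cos θ' − cos θ) = 0.8333
v = R·ω = 0.8333·1.5000 = 1.2500

v = 1.2500, ω = 1.5000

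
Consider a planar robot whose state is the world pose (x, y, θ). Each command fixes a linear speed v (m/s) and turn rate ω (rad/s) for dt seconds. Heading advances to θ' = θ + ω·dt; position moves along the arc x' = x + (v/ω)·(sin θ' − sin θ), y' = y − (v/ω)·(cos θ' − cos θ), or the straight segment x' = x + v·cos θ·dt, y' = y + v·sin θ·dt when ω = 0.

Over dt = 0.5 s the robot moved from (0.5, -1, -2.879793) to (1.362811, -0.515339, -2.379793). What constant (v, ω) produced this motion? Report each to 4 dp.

v = -2.0000, ω = 1.0000

Δθ = -2.379793 − -2.879793 = 0.500000
ω = Δθ/dt = 0.500000/0.5 = 1.0000
R = Δx/(sin θ' − sin θ) = -2.0000
v = R·ω = -2.0000·1.0000 = -2.0000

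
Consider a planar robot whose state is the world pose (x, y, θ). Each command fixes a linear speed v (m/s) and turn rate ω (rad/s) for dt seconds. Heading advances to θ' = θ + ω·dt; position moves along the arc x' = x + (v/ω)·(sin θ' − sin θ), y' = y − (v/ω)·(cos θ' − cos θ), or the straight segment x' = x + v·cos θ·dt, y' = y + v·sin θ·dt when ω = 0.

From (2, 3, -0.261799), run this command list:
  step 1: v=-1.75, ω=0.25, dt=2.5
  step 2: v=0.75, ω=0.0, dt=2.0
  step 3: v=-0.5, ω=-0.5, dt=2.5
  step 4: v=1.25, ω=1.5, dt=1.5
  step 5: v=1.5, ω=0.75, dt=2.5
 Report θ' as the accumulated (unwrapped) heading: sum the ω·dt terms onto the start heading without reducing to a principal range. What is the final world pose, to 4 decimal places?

step 1: θ'=0.3632 (R=-7.0000) → pose (-2.2986, 2.7819, 0.3632)
step 2: θ'=0.3632 (straight) → pose (-0.8965, 3.3148, 0.3632)
step 3: θ'=-0.8868 (R=1.0000) → pose (-2.0268, 3.6176, -0.8868)
step 4: θ'=1.3632 (R=0.8333) → pose (-0.5655, 3.9725, 1.3632)
step 5: θ'=3.2382 (R=2.0000) → pose (-2.7154, 6.3754, 3.2382)

(-2.7154, 6.3754, 3.2382)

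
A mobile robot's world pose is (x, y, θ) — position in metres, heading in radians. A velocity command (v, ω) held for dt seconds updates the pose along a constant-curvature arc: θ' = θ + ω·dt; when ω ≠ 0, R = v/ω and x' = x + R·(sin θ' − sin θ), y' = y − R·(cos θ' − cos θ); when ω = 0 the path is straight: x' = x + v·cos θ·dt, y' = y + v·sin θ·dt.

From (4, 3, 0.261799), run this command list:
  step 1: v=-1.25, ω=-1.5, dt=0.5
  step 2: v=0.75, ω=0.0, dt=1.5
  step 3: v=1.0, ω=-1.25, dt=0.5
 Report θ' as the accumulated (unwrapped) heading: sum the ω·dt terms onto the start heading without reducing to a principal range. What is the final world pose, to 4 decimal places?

(4.7295, 2.1882, -1.1132)

step 1: θ'=-0.4882 (R=0.8333) → pose (3.3935, 3.0690, -0.4882)
step 2: θ'=-0.4882 (straight) → pose (4.3870, 2.5413, -0.4882)
step 3: θ'=-1.1132 (R=-0.8000) → pose (4.7295, 2.1882, -1.1132)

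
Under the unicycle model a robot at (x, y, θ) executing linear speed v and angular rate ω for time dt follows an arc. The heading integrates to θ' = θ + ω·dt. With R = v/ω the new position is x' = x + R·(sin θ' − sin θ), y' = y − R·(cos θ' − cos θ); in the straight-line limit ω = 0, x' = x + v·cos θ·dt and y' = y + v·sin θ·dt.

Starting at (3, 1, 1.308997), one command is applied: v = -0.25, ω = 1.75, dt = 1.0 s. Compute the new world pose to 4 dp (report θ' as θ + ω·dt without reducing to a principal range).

θ' = 1.3090 + 1.75·1.0 = 3.0590
R = v/ω = -0.25/1.75 = -0.1429
x' = 3 + -0.1429·(sin 3.0590 − sin 1.3090) = 3.1262
y' = 1 − -0.1429·(cos 3.0590 − cos 1.3090) = 0.8207

(3.1262, 0.8207, 3.0590)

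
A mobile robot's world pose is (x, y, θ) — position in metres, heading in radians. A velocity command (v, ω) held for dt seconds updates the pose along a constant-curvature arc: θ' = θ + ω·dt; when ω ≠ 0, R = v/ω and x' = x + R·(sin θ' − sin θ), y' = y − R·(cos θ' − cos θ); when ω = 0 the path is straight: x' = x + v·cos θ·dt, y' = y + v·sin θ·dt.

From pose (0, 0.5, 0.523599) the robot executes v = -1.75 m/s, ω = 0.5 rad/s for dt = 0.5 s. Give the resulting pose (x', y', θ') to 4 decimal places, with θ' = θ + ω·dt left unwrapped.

θ' = 0.5236 + 0.5·0.5 = 0.7736
R = v/ω = -1.75/0.5 = -3.5000
x' = 0 + -3.5000·(sin 0.7736 − sin 0.5236) = -0.6955
y' = 0.5 − -3.5000·(cos 0.7736 − cos 0.5236) = -0.0272

(-0.6955, -0.0272, 0.7736)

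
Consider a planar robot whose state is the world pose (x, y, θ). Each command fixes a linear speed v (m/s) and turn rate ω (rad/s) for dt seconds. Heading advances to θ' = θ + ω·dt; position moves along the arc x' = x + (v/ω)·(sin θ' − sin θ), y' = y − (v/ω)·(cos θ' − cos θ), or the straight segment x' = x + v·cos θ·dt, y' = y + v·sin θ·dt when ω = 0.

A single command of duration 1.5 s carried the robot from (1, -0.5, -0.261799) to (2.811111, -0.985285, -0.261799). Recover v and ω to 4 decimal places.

v = 1.2500, ω = 0.0000

Δθ = -0.261799 − -0.261799 = 0.000000
ω = Δθ/dt = 0.000000/1.5 = 0.0000
ω = 0 → v = (Δx·cos θ + Δy·sin θ)/dt = 1.2500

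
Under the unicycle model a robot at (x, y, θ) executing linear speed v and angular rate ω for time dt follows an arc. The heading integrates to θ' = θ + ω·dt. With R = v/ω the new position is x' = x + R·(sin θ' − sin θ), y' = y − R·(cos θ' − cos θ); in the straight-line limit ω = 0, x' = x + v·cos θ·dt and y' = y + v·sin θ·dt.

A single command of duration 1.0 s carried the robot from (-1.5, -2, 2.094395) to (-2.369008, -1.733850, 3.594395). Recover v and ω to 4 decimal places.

Δθ = 3.594395 − 2.094395 = 1.500000
ω = Δθ/dt = 1.500000/1.0 = 1.5000
R = Δx/(sin θ' − sin θ) = 0.6667
v = R·ω = 0.6667·1.5000 = 1.0000

v = 1.0000, ω = 1.5000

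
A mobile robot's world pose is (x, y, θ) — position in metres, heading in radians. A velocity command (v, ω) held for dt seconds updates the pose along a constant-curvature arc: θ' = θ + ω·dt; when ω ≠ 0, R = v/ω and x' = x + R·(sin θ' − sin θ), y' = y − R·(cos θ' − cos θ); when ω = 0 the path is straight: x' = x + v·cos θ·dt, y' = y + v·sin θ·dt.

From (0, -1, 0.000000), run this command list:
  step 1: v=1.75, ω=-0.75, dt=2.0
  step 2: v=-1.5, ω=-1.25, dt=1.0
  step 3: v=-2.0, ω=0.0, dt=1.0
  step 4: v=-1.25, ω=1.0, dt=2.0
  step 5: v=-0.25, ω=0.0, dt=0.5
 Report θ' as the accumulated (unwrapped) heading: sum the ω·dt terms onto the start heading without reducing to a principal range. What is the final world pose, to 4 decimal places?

step 1: θ'=-1.5000 (R=-2.3333) → pose (2.3275, -3.1683, -1.5000)
step 2: θ'=-2.7500 (R=1.2000) → pose (3.0665, -1.9742, -2.7500)
step 3: θ'=-2.7500 (straight) → pose (4.9151, -1.2109, -2.7500)
step 4: θ'=-0.7500 (R=-1.2500) → pose (5.2901, 0.8591, -0.7500)
step 5: θ'=-0.7500 (straight) → pose (5.1986, 0.9443, -0.7500)

(5.1986, 0.9443, -0.7500)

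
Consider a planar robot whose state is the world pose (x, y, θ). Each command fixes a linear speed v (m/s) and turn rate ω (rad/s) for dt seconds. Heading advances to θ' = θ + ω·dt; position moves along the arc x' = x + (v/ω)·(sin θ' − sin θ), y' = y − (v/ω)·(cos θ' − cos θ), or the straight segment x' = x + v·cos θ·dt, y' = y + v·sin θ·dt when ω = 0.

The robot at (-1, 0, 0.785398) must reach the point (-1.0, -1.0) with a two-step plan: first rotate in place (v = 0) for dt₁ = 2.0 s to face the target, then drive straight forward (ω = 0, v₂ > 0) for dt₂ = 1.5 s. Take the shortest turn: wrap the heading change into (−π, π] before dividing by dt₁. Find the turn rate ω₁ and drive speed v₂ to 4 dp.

heading to target = atan2(-1−0, -1−-1) = -1.5708
Δθ = wrap(-1.5708 − 0.7854) = -2.3562; ω₁ = Δθ/dt₁ = -1.1781
distance = √((-1−-1)² + (-1−0)²) = 1.0000; v₂ = distance/dt₂ = 0.6667

ω₁ = -1.1781, v₂ = 0.6667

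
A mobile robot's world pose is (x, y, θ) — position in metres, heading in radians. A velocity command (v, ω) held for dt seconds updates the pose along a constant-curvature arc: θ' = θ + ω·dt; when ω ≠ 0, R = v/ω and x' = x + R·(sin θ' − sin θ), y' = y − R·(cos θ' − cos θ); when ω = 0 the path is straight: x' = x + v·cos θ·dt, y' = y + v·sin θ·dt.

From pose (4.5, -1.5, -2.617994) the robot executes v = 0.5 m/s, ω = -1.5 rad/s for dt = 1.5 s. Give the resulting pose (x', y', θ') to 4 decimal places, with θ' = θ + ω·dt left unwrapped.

θ' = -2.6180 + -1.5·1.5 = -4.8680
R = v/ω = 0.5/-1.5 = -0.3333
x' = 4.5 + -0.3333·(sin -4.8680 − sin -2.6180) = 4.0040
y' = -1.5 − -0.3333·(cos -4.8680 − cos -2.6180) = -1.1597

(4.0040, -1.1597, -4.8680)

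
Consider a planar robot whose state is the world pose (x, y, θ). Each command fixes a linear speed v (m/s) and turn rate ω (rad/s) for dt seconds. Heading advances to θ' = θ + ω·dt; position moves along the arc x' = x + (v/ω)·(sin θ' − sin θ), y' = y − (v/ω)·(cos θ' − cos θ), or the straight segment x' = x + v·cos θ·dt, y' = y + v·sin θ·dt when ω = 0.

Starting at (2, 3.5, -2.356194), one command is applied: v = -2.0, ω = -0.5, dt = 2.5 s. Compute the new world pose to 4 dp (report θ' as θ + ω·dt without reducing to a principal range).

(6.6207, 4.2476, -3.6062)

θ' = -2.3562 + -0.5·2.5 = -3.6062
R = v/ω = -2.0/-0.5 = 4.0000
x' = 2 + 4.0000·(sin -3.6062 − sin -2.3562) = 6.6207
y' = 3.5 − 4.0000·(cos -3.6062 − cos -2.3562) = 4.2476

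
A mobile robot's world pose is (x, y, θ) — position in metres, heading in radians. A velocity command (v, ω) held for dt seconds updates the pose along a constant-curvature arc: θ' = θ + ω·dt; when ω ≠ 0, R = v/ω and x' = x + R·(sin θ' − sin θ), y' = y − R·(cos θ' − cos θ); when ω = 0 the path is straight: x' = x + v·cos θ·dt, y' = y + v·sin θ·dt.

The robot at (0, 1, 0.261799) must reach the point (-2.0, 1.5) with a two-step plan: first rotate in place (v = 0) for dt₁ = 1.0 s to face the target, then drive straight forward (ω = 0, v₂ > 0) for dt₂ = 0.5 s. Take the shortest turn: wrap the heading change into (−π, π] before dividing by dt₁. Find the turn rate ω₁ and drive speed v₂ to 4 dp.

heading to target = atan2(1.5−1, -2−0) = 2.8966
Δθ = wrap(2.8966 − 0.2618) = 2.6348; ω₁ = Δθ/dt₁ = 2.6348
distance = √((-2−0)² + (1.5−1)²) = 2.0616; v₂ = distance/dt₂ = 4.1231

ω₁ = 2.6348, v₂ = 4.1231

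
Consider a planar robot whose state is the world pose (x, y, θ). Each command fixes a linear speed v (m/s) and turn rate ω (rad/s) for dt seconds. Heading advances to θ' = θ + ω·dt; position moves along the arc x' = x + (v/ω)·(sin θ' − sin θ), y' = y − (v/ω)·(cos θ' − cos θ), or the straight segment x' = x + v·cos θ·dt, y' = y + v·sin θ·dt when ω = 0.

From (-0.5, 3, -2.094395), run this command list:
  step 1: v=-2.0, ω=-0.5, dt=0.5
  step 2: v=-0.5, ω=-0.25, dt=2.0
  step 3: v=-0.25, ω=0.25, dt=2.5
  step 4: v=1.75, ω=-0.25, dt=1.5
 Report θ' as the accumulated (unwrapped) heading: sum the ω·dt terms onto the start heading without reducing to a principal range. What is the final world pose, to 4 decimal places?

step 1: θ'=-2.3444 (R=4.0000) → pose (0.1025, 3.7949, -2.3444)
step 2: θ'=-2.8444 (R=2.0000) → pose (0.9476, 4.3098, -2.8444)
step 3: θ'=-2.2194 (R=-1.0000) → pose (1.4517, 4.6618, -2.2194)
step 4: θ'=-2.5944 (R=-7.0000) → pose (-0.4847, 2.9124, -2.5944)

(-0.4847, 2.9124, -2.5944)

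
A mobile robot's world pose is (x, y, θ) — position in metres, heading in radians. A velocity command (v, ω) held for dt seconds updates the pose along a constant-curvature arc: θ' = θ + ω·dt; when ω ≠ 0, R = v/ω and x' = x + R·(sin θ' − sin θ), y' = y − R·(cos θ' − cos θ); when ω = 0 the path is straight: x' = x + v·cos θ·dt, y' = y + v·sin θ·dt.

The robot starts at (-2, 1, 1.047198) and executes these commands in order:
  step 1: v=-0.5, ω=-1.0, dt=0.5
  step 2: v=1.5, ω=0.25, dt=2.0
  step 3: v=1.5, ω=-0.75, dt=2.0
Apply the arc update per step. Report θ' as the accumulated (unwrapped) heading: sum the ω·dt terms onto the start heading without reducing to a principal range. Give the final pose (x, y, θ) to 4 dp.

step 1: θ'=0.5472 (R=0.5000) → pose (-2.1729, 0.8230, 0.5472)
step 2: θ'=1.0472 (R=6.0000) → pose (-0.0985, 2.9469, 1.0472)
step 3: θ'=-0.4528 (R=-2.0000) → pose (2.5085, 3.7454, -0.4528)

(2.5085, 3.7454, -0.4528)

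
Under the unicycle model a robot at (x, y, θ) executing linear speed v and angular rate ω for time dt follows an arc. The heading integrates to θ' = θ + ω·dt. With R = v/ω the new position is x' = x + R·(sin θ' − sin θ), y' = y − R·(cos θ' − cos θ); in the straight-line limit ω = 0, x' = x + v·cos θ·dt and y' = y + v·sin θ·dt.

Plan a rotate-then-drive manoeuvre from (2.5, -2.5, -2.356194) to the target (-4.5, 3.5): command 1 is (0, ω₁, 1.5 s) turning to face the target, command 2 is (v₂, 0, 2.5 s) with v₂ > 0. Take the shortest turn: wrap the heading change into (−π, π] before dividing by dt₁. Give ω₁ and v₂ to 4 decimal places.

ω₁ = -0.9960, v₂ = 3.6878

heading to target = atan2(3.5−-2.5, -4.5−2.5) = 2.4330
Δθ = wrap(2.4330 − -2.3562) = -1.4940; ω₁ = Δθ/dt₁ = -0.9960
distance = √((-4.5−2.5)² + (3.5−-2.5)²) = 9.2195; v₂ = distance/dt₂ = 3.6878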